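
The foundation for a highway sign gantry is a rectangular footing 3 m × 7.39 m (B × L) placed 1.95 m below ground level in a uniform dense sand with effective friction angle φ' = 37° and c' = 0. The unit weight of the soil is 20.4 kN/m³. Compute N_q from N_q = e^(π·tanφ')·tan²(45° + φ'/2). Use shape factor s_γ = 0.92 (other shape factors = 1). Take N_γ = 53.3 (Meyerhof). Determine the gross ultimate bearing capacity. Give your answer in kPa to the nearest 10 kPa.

tan37° = 0.7536, so N_q = e^(π×0.7536)·tan²(63.5°) = 10.669 × 4.023 = 42.92.
Effective surcharge at the founding depth q = γ·D_f = 20.4 × 1.95 = 39.78 kPa.
q_ult = q·N_q + 0.5·γ·B·N_γ·s_γ
     = 39.78 × 42.92 + 0.5 × 20.4 × 3 × 53.3 × 0.92
     = 1707.4 + 1500.5 = 3207.9 kPa.

q_ult ≈ 3210 kPa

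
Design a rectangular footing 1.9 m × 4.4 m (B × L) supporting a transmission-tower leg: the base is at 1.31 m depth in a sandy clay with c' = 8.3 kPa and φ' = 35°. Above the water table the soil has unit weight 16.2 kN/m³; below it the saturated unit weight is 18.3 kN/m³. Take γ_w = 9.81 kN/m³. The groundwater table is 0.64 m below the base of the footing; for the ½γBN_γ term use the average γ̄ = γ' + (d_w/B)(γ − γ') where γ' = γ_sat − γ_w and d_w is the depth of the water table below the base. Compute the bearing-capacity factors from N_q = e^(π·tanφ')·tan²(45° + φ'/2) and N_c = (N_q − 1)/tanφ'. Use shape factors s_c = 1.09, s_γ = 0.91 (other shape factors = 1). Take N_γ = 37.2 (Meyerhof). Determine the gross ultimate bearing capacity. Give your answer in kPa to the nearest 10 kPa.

tan35° = 0.7002, so N_q = e^(π×0.7002)·tan²(62.5°) = 9.023 × 3.69 = 33.3.
N_c = (33.3 − 1)/tan35° = 46.12.
q = γ·D_f = 16.2 × 1.31 = 21.222 kPa.
γ' = 8.49 kN/m³; averaging over the depth B below the base, γ̄ = γ' + (d_w/B)(γ − γ') = 11.087 kN/m³.
c·N_c·s_c = 8.3 × 46.124 × 1.09 = 417.28 kPa
q·N_q = 21.222 × 33.296 = 706.61 kPa
0.5·γ·B·N_γ·s_γ = 0.5 × 11.087 × 1.9 × 37.2 × 0.91 = 356.55 kPa
q_ult = 417.28 + 706.61 + 356.55 = 1480.4 kPa.

q_ult ≈ 1480 kPa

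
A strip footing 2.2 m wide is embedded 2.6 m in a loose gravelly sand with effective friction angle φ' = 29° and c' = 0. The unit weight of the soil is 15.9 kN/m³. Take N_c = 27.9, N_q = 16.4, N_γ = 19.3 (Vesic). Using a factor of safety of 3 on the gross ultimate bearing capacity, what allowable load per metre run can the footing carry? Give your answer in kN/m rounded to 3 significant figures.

≈ 745 kN/m

Overburden at base level: q = 15.9 × 2.6 = 41.34 kPa.
Surcharge term q·N_q = 41.34 × 16.4 = 677.98 kPa; self-weight term 0.5·γ·B·N_γ = 0.5 × 15.9 × 2.2 × 19.3 = 337.56 kPa.
q_ult = 677.98 + 337.56 = 1015.5 kPa.
Gross allowable pressure q_all = 1015.5 / 3 = 338.51 kPa.
Allowable wall load = q_all × B = 338.51 × 2.2 = 744.72 kN per metre run.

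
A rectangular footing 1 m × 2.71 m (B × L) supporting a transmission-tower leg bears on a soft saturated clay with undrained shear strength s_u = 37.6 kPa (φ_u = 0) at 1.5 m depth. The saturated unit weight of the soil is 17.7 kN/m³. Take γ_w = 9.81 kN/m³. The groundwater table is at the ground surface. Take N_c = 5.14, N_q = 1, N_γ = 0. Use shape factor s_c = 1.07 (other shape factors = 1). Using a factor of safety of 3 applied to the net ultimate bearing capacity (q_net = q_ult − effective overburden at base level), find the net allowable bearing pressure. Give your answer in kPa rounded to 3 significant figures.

q_all(net) ≈ 68.9 kPa

With the water table at the surface the whole profile is submerged: γ' = 17.7 − 9.81 = 7.89 kN/m³, so q = γ'·D_f = 11.835 kPa.
q_ult = c·N_c·s_c + q·N_q
     = 37.6 × 5.14 × 1.07 + 11.835 × 1
     = 206.79 + 11.835 = 218.63 kPa.
Net ultimate: q_net = 218.63 − 11.835 = 206.79 kPa.
q_all(net) = 206.79 / 3 = 68.931 kPa.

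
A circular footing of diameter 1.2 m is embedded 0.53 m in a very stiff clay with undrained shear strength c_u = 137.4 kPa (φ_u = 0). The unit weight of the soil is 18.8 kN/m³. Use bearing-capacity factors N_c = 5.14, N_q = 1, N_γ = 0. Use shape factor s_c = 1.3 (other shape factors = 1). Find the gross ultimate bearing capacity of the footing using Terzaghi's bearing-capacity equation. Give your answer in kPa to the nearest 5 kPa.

Overburden at base level: q = 18.8 × 0.53 = 9.964 kPa.
Cohesion term c·N_c·s_c = 137.4 × 5.14 × 1.3 = 918.11 kPa; surcharge term q·N_q = 9.964 × 1 = 9.964 kPa.
q_ult = 918.11 + 9.964 = 928.07 kPa.

q_ult ≈ 930 kPa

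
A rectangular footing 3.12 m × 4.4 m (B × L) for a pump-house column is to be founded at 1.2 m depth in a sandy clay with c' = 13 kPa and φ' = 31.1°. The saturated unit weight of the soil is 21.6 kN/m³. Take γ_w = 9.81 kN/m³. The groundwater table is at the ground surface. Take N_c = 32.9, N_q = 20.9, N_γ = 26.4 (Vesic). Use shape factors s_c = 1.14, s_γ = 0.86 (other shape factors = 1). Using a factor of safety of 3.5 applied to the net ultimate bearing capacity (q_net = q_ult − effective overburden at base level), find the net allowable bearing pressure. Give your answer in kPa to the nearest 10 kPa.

Water table at ground surface, so effective unit weight γ' = 21.6 − 9.81 = 11.79 kN/m³ is used throughout; overburden q = 11.79 × 1.2 = 14.148 kPa; the same γ' applies in the ½γBN_γ term.
Cohesion term c·N_c·s_c = 13 × 32.9 × 1.14 = 487.58 kPa; surcharge term q·N_q = 14.148 × 20.9 = 295.69 kPa; self-weight term 0.5·γ·B·N_γ·s_γ = 0.5 × 11.79 × 3.12 × 26.4 × 0.86 = 417.58 kPa.
q_ult = 487.58 + 295.69 + 417.58 = 1200.9 kPa.
Net ultimate: q_net = 1200.9 − 14.148 = 1186.7 kPa.
q_all(net) = 1186.7 / 3.5 = 339.06 kPa.

q_all(net) ≈ 340 kPa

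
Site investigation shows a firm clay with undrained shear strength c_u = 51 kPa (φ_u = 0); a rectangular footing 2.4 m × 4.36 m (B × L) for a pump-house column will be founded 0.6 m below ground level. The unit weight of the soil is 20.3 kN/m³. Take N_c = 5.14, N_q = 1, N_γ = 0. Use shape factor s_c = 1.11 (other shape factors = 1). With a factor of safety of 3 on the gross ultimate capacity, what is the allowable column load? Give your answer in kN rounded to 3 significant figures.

Effective surcharge at the founding depth q = γ·D_f = 20.3 × 0.6 = 12.18 kPa.
q_ult = c·N_c·s_c + q·N_q
     = 51 × 5.14 × 1.11 + 12.18 × 1
     = 290.98 + 12.18 = 303.16 kPa.
Gross allowable pressure q_all = 303.16 / 3 = 101.05 kPa.
Footing area = 10.464 m², so allowable column load = 101.05 × 10.464 = 1057.4 kN.

P_all ≈ 1060 kN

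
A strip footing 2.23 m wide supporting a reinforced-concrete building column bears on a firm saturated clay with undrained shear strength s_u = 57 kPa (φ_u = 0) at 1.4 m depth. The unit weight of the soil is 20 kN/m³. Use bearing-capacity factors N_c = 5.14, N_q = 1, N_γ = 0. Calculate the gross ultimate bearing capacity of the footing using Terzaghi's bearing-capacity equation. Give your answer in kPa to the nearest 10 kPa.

q_ult ≈ 320 kPa

q = γ·D_f = 20 × 1.4 = 28 kPa.
c·N_c = 57 × 5.14 = 292.98 kPa
q·N_q = 28 × 1 = 28 kPa
q_ult = 292.98 + 28 = 320.98 kPa.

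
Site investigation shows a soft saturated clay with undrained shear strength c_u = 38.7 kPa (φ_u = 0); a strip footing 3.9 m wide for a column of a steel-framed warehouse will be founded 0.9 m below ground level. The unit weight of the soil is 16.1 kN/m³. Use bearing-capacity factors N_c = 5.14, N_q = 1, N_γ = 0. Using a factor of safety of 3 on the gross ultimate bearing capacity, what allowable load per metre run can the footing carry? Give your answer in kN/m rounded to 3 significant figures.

≈ 277 kN/m

q = γ·D_f = 16.1 × 0.9 = 14.49 kPa.
c·N_c = 38.7 × 5.14 = 198.92 kPa
q·N_q = 14.49 × 1 = 14.49 kPa
q_ult = 198.92 + 14.49 = 213.41 kPa.
Gross allowable pressure q_all = 213.41 / 3 = 71.136 kPa.
Allowable wall load = q_all × B = 71.136 × 3.9 = 277.43 kN per metre run.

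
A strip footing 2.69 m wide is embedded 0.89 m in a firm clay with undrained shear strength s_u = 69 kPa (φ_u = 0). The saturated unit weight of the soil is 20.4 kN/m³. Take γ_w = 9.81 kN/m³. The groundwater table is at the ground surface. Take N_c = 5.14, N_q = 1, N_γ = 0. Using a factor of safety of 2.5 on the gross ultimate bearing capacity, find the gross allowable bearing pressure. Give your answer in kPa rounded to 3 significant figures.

Water table at ground surface, so effective unit weight γ' = 20.4 − 9.81 = 10.59 kN/m³ is used throughout; overburden q = 10.59 × 0.89 = 9.4251 kPa.
Cohesion term c·N_c = 69 × 5.14 = 354.66 kPa; surcharge term q·N_q = 9.4251 × 1 = 9.4251 kPa.
q_ult = 354.66 + 9.4251 = 364.09 kPa.
q_all = 364.09 / 2.5 = 145.63 kPa.

q_all ≈ 146 kPa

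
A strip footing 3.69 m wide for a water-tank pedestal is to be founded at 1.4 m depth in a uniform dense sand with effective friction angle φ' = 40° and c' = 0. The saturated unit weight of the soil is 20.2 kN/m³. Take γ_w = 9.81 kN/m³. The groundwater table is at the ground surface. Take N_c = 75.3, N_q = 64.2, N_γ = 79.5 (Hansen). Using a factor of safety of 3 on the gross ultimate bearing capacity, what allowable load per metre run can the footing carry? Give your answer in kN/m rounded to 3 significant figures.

≈ 3020 kN/m

Water table at ground surface, so effective unit weight γ' = 20.2 − 9.81 = 10.39 kN/m³ is used throughout; overburden q = 10.39 × 1.4 = 14.546 kPa; the same γ' applies in the ½γBN_γ term.
Surcharge term q·N_q = 14.546 × 64.2 = 933.85 kPa; self-weight term 0.5·γ·B·N_γ = 0.5 × 10.39 × 3.69 × 79.5 = 1524 kPa.
q_ult = 933.85 + 1524 = 2457.8 kPa.
Gross allowable pressure q_all = 2457.8 / 3 = 819.28 kPa.
Allowable wall load = q_all × B = 819.28 × 3.69 = 3023.1 kN per metre run.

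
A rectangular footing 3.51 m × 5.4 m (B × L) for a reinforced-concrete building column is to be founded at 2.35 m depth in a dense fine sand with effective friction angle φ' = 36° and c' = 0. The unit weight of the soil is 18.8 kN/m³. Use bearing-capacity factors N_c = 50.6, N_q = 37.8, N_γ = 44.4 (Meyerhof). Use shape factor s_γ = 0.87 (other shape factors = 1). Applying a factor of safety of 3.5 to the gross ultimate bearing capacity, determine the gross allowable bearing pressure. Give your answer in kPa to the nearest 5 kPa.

q = γ·D_f = 18.8 × 2.35 = 44.18 kPa.
q·N_q = 44.18 × 37.8 = 1670 kPa
0.5·γ·B·N_γ·s_γ = 0.5 × 18.8 × 3.51 × 44.4 × 0.87 = 1274.5 kPa
q_ult = 1670 + 1274.5 = 2944.5 kPa.
q_all = q_ult / FS = 2944.5 / 3.5 = 841.28 kPa.

q_all ≈ 840 kPa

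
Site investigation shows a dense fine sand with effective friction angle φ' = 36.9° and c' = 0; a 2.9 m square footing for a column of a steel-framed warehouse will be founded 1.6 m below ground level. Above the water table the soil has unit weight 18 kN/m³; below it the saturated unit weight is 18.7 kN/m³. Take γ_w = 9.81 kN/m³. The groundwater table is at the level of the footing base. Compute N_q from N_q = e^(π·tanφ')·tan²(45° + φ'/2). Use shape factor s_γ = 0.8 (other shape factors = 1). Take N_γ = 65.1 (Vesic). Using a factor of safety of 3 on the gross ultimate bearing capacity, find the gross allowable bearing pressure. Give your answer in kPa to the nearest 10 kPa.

q_all ≈ 630 kPa

N_q = e^(π·tan36.9°)·tan²(63.45°) = 42.37.
Overburden at base level: q = 18 × 1.6 = 28.8 kPa.
Below the base the soil is submerged, so the ½γBN_γ term uses γ' = 18.7 − 9.81 = 8.89 kN/m³.
Surcharge term q·N_q = 28.8 × 42.368 = 1220.2 kPa; self-weight term 0.5·γ·B·N_γ·s_γ = 0.5 × 8.89 × 2.9 × 65.1 × 0.8 = 671.34 kPa.
q_ult = 1220.2 + 671.34 = 1891.5 kPa.
q_all = 1891.5 / 3 = 630.51 kPa.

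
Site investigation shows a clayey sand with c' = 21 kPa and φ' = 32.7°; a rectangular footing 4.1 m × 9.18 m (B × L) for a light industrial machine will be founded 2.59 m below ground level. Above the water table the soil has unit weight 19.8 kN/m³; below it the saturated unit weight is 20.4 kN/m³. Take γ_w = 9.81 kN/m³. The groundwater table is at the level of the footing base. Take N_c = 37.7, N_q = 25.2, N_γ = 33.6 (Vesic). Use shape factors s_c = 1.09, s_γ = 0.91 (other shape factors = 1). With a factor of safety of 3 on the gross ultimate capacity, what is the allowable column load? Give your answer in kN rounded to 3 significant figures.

P_all ≈ 35400 kN

q = γ·D_f = 19.8 × 2.59 = 51.282 kPa.
For the ½γBN_γ term take γ' = 20.4 − 9.81 = 10.59 kN/m³ (soil below base is submerged).
c·N_c·s_c = 21 × 37.7 × 1.09 = 862.95 kPa
q·N_q = 51.282 × 25.2 = 1292.3 kPa
0.5·γ·B·N_γ·s_γ = 0.5 × 10.59 × 4.1 × 33.6 × 0.91 = 663.79 kPa
q_ult = 862.95 + 1292.3 + 663.79 = 2819 kPa.
Gross allowable pressure q_all = 2819 / 3 = 939.68 kPa.
Footing area = 37.638 m², so allowable column load = 939.68 × 37.638 = 35368 kN.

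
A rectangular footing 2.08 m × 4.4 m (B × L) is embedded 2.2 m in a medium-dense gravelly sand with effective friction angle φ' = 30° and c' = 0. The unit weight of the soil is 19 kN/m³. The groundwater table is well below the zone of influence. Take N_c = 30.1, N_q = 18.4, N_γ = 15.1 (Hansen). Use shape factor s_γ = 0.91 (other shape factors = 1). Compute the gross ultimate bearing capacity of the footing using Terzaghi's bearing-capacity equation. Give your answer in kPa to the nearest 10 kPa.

q = γ·D_f = 19 × 2.2 = 41.8 kPa.
q·N_q = 41.8 × 18.4 = 769.12 kPa
0.5·γ·B·N_γ·s_γ = 0.5 × 19 × 2.08 × 15.1 × 0.91 = 271.52 kPa
q_ult = 769.12 + 271.52 = 1040.6 kPa.

q_ult ≈ 1040 kPa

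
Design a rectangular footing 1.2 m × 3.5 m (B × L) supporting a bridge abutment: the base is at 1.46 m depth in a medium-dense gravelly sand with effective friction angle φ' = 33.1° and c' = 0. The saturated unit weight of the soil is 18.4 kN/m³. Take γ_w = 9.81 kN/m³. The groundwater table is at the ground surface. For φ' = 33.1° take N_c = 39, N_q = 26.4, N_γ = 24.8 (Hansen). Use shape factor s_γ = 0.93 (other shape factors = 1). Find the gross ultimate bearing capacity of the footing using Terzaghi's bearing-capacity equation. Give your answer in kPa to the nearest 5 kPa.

q_ult ≈ 450 kPa

With the water table at the surface the whole profile is submerged: γ' = 18.4 − 9.81 = 8.59 kN/m³, so q = γ'·D_f = 12.541 kPa; the same γ' applies in the ½γBN_γ term.
q_ult = q·N_q + 0.5·γ·B·N_γ·s_γ
     = 12.541 × 26.4 + 0.5 × 8.59 × 1.2 × 24.8 × 0.93
     = 331.09 + 118.87 = 449.96 kPa.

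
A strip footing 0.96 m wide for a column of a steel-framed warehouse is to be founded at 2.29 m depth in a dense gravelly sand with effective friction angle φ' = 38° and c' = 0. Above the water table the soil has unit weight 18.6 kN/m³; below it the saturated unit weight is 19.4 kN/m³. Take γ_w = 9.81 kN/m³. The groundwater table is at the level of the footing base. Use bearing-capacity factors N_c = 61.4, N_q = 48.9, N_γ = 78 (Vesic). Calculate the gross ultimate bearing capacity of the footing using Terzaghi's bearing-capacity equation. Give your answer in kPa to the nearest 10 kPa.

q_ult ≈ 2440 kPa

Effective surcharge at the founding depth q = γ·D_f = 18.6 × 2.29 = 42.594 kPa.
The water table coincides with the base, so in the self-weight term γ → γ' = 9.59 kN/m³.
q_ult = q·N_q + 0.5·γ·B·N_γ
     = 42.594 × 48.9 + 0.5 × 9.59 × 0.96 × 78
     = 2082.8 + 359.05 = 2441.9 kPa.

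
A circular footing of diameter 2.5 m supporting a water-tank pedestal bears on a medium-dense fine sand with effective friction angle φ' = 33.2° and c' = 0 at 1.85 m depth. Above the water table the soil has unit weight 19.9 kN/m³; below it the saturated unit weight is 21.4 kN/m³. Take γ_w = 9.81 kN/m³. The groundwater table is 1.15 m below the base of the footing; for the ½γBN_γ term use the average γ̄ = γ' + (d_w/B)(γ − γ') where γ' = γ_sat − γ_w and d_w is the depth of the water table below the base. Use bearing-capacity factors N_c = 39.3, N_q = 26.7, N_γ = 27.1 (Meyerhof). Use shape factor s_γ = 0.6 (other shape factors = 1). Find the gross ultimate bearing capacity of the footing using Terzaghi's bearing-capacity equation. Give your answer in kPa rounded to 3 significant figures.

Effective surcharge at the founding depth q = γ·D_f = 19.9 × 1.85 = 36.815 kPa.
With d_w = 1.15 m < B, γ̄ = 11.59 + (1.15/2.5) × (19.9 − 11.59) = 15.413 kN/m³.
q_ult = q·N_q + 0.5·γ·B·N_γ·s_γ
     = 36.815 × 26.7 + 0.5 × 15.413 × 2.5 × 27.1 × 0.6
     = 982.96 + 313.26 = 1296.2 kPa.

q_ult ≈ 1300 kPa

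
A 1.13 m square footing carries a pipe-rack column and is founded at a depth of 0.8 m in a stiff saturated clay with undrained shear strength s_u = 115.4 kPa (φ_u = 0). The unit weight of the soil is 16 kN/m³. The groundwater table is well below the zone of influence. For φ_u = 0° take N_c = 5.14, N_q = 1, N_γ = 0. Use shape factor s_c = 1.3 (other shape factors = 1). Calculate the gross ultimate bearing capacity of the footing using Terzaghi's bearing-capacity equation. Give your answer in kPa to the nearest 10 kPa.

Effective surcharge at the founding depth q = γ·D_f = 16 × 0.8 = 12.8 kPa.
q_ult = c·N_c·s_c + q·N_q
     = 115.4 × 5.14 × 1.3 + 12.8 × 1
     = 771.1 + 12.8 = 783.9 kPa.

q_ult ≈ 780 kPa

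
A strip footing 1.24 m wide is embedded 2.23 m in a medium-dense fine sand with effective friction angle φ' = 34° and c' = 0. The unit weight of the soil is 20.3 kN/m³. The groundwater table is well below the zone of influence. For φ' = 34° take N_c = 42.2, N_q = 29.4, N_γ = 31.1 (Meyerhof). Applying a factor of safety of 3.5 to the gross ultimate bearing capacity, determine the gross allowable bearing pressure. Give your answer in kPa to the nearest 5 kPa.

q_all ≈ 490 kPa

Effective surcharge at the founding depth q = γ·D_f = 20.3 × 2.23 = 45.269 kPa.
q_ult = q·N_q + 0.5·γ·B·N_γ
     = 45.269 × 29.4 + 0.5 × 20.3 × 1.24 × 31.1
     = 1330.9 + 391.42 = 1722.3 kPa.
q_all = q_ult / FS = 1722.3 / 3.5 = 492.1 kPa.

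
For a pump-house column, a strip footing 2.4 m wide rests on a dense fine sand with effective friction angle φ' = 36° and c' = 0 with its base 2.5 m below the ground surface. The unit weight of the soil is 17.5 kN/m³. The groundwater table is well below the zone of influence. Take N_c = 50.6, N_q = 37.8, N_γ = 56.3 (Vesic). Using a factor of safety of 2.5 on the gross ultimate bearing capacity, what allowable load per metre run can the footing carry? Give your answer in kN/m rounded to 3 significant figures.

≈ 2720 kN/m

Overburden at base level: q = 17.5 × 2.5 = 43.75 kPa.
Surcharge term q·N_q = 43.75 × 37.8 = 1653.7 kPa; self-weight term 0.5·γ·B·N_γ = 0.5 × 17.5 × 2.4 × 56.3 = 1182.3 kPa.
q_ult = 1653.7 + 1182.3 = 2836 kPa.
Gross allowable pressure q_all = 2836 / 2.5 = 1134.4 kPa.
Allowable wall load = q_all × B = 1134.4 × 2.4 = 2722.6 kN per metre run.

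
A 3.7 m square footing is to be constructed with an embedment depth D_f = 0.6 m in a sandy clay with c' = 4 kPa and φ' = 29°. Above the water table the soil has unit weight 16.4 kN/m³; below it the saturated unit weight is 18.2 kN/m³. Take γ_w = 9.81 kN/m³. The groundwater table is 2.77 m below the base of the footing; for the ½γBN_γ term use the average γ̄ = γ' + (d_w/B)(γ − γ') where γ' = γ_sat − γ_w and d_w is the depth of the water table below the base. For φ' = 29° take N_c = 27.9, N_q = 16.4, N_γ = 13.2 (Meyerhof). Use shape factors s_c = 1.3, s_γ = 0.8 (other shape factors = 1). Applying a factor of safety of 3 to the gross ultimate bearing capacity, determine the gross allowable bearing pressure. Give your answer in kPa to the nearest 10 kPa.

Effective surcharge at the founding depth q = γ·D_f = 16.4 × 0.6 = 9.84 kPa.
With d_w = 2.77 m < B, γ̄ = 8.39 + (2.77/3.7) × (16.4 − 8.39) = 14.387 kN/m³.
q_ult = c·N_c·s_c + q·N_q + 0.5·γ·B·N_γ·s_γ
     = 4 × 27.9 × 1.3 + 9.84 × 16.4 + 0.5 × 14.387 × 3.7 × 13.2 × 0.8
     = 145.08 + 161.38 + 281.06 = 587.51 kPa.
q_all = q_ult / FS = 587.51 / 3 = 195.84 kPa.

q_all ≈ 200 kPa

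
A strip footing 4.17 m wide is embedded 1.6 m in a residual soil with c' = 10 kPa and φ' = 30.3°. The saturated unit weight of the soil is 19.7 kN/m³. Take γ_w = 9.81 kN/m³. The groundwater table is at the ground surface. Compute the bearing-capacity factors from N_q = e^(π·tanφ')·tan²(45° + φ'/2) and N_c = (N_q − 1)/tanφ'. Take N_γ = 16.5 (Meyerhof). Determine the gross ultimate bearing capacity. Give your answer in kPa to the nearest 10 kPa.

tan30.3° = 0.5844, so N_q = e^(π×0.5844)·tan²(60.15°) = 6.27 × 3.037 = 19.04.
N_c = (19.04 − 1)/tan30.3° = 30.87.
γ' = 19.7 − 9.81 = 9.89 kN/m³ (submerged throughout). q = 9.89 × 1.6 = 15.824 kPa; the same γ' applies in the ½γBN_γ term.
c·N_c = 10 × 30.871 = 308.71 kPa
q·N_q = 15.824 × 19.04 = 301.28 kPa
0.5·γ·B·N_γ = 0.5 × 9.89 × 4.17 × 16.5 = 340.24 kPa
q_ult = 308.71 + 301.28 + 340.24 = 950.23 kPa.

q_ult ≈ 950 kPa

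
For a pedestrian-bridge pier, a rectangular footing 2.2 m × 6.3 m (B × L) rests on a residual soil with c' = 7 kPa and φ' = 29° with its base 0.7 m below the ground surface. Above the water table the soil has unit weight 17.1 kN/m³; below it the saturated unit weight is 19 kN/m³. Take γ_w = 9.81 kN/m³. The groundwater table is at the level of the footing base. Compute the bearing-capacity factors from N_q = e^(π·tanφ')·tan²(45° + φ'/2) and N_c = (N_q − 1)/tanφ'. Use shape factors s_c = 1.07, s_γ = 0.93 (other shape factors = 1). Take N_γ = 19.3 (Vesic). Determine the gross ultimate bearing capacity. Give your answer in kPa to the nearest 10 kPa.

q_ult ≈ 590 kPa

tan29° = 0.5543, so N_q = e^(π×0.5543)·tan²(59.5°) = 5.705 × 2.882 = 16.44.
N_c = (16.44 − 1)/tan29° = 27.86.
q = γ·D_f = 17.1 × 0.7 = 11.97 kPa.
For the ½γBN_γ term take γ' = 19 − 9.81 = 9.19 kN/m³ (soil below base is submerged).
c·N_c·s_c = 7 × 27.86 × 1.07 = 208.67 kPa
q·N_q = 11.97 × 16.443 = 196.83 kPa
0.5·γ·B·N_γ·s_γ = 0.5 × 9.19 × 2.2 × 19.3 × 0.93 = 181.45 kPa
q_ult = 208.67 + 196.83 + 181.45 = 586.95 kPa.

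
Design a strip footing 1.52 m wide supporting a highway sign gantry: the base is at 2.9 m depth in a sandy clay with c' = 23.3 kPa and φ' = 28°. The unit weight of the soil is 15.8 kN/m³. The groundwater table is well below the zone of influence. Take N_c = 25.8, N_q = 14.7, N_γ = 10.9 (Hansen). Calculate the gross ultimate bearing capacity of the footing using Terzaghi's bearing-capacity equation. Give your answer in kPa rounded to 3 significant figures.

Overburden at base level: q = 15.8 × 2.9 = 45.82 kPa.
Cohesion term c·N_c = 23.3 × 25.8 = 601.14 kPa; surcharge term q·N_q = 45.82 × 14.7 = 673.55 kPa; self-weight term 0.5·γ·B·N_γ = 0.5 × 15.8 × 1.52 × 10.9 = 130.89 kPa.
q_ult = 601.14 + 673.55 + 130.89 = 1405.6 kPa.

q_ult ≈ 1410 kPa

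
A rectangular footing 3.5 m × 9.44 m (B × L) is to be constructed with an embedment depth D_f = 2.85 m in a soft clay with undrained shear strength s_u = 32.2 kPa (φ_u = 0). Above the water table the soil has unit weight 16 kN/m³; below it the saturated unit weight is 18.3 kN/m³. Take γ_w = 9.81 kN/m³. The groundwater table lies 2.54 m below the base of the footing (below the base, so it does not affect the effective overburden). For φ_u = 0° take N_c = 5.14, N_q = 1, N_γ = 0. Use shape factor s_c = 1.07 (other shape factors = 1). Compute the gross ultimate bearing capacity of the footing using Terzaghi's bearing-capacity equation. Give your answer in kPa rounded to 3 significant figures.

q_ult ≈ 223 kPa

Effective surcharge at the founding depth q = γ·D_f = 16 × 2.85 = 45.6 kPa.
q_ult = c·N_c·s_c + q·N_q
     = 32.2 × 5.14 × 1.07 + 45.6 × 1
     = 177.09 + 45.6 = 222.69 kPa.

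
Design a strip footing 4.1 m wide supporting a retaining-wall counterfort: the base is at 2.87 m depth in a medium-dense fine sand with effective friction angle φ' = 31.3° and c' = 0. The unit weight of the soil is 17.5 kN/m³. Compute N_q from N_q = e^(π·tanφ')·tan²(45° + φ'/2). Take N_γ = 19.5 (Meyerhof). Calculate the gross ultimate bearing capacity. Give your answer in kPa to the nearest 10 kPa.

q_ult ≈ 1770 kPa

tan31.3° = 0.608, so N_q = e^(π×0.608)·tan²(60.65°) = 6.754 × 3.162 = 21.36.
Effective surcharge at the founding depth q = γ·D_f = 17.5 × 2.87 = 50.225 kPa.
q_ult = q·N_q + 0.5·γ·B·N_γ
     = 50.225 × 21.359 + 0.5 × 17.5 × 4.1 × 19.5
     = 1072.8 + 699.56 = 1772.3 kPa.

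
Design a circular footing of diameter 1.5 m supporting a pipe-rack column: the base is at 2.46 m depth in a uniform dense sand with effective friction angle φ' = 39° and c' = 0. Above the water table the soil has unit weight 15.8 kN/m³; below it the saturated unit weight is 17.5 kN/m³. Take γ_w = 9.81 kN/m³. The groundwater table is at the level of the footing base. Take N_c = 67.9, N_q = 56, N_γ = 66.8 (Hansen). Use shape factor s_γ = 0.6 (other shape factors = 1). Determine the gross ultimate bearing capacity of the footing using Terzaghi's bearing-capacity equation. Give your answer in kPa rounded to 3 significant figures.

q_ult ≈ 2410 kPa

Effective surcharge at the founding depth q = γ·D_f = 15.8 × 2.46 = 38.868 kPa.
The water table coincides with the base, so in the self-weight term γ → γ' = 7.69 kN/m³.
q_ult = q·N_q + 0.5·γ·B·N_γ·s_γ
     = 38.868 × 56 + 0.5 × 7.69 × 1.5 × 66.8 × 0.6
     = 2176.6 + 231.16 = 2407.8 kPa.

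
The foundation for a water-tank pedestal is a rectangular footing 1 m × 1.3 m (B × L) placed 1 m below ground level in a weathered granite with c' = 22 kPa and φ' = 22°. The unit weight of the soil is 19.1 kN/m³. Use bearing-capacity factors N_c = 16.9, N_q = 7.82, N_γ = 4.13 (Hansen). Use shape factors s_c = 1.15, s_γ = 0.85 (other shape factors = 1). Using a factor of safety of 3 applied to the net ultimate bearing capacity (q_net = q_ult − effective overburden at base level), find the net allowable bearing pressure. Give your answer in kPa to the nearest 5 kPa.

Effective surcharge at the founding depth q = γ·D_f = 19.1 × 1 = 19.1 kPa.
q_ult = c·N_c·s_c + q·N_q + 0.5·γ·B·N_γ·s_γ
     = 22 × 16.9 × 1.15 + 19.1 × 7.82 + 0.5 × 19.1 × 1 × 4.13 × 0.85
     = 427.57 + 149.36 + 33.525 = 610.46 kPa.
Net ultimate: q_net = 610.46 − 19.1 = 591.36 kPa.
q_all(net) = 591.36 / 3 = 197.12 kPa.

q_all(net) ≈ 195 kPa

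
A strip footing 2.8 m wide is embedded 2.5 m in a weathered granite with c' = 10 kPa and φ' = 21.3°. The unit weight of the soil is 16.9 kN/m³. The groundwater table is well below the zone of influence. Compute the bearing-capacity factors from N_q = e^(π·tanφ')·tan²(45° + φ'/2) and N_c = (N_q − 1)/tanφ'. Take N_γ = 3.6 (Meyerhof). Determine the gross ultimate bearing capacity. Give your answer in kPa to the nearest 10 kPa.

tan21.3° = 0.3899, so N_q = e^(π×0.3899)·tan²(55.65°) = 3.404 × 2.141 = 7.29.
N_c = (7.29 − 1)/tan21.3° = 16.13.
q = γ·D_f = 16.9 × 2.5 = 42.25 kPa.
c·N_c = 10 × 16.126 = 161.26 kPa
q·N_q = 42.25 × 7.2871 = 307.88 kPa
0.5·γ·B·N_γ = 0.5 × 16.9 × 2.8 × 3.6 = 85.176 kPa
q_ult = 161.26 + 307.88 + 85.176 = 554.31 kPa.

q_ult ≈ 550 kPa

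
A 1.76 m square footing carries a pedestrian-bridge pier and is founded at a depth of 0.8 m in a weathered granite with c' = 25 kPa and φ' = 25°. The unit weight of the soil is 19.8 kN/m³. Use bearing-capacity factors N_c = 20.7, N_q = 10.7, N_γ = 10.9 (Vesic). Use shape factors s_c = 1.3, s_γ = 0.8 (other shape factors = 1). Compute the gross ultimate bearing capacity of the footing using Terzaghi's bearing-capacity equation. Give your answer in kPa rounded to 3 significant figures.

q_ult ≈ 994 kPa

Effective surcharge at the founding depth q = γ·D_f = 19.8 × 0.8 = 15.84 kPa.
q_ult = c·N_c·s_c + q·N_q + 0.5·γ·B·N_γ·s_γ
     = 25 × 20.7 × 1.3 + 15.84 × 10.7 + 0.5 × 19.8 × 1.76 × 10.9 × 0.8
     = 672.75 + 169.49 + 151.94 = 994.18 kPa.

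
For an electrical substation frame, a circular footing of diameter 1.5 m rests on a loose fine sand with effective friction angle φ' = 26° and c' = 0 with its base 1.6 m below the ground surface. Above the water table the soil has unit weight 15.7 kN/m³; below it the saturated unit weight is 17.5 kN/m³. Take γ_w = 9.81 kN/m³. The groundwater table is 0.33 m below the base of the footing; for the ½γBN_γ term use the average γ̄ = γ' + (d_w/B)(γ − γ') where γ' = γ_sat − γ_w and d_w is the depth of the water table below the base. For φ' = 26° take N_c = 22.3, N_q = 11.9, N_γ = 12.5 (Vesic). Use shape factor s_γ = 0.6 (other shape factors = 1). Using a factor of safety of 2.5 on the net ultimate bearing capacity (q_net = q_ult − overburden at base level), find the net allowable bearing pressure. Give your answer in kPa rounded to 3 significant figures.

q_all(net) ≈ 131 kPa

q = γ·D_f = 15.7 × 1.6 = 25.12 kPa.
γ' = 7.69 kN/m³; averaging over the depth B below the base, γ̄ = γ' + (d_w/B)(γ − γ') = 9.4522 kN/m³.
q·N_q = 25.12 × 11.9 = 298.93 kPa
0.5·γ·B·N_γ·s_γ = 0.5 × 9.4522 × 1.5 × 12.5 × 0.6 = 53.169 kPa
q_ult = 298.93 + 53.169 = 352.1 kPa.
q_net = 352.1 − 25.12 = 326.98 kPa.
q_all(net) = 326.98 / 2.5 = 130.79 kPa.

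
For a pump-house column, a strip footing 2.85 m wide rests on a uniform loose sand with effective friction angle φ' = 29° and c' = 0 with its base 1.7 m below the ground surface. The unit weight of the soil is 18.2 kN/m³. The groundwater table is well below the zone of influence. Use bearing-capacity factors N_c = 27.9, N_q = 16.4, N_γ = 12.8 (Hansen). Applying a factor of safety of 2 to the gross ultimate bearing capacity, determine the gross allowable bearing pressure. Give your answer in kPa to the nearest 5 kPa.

q_all ≈ 420 kPa

Overburden at base level: q = 18.2 × 1.7 = 30.94 kPa.
Surcharge term q·N_q = 30.94 × 16.4 = 507.42 kPa; self-weight term 0.5·γ·B·N_γ = 0.5 × 18.2 × 2.85 × 12.8 = 331.97 kPa.
q_ult = 507.42 + 331.97 = 839.38 kPa.
q_all = q_ult / FS = 839.38 / 2 = 419.69 kPa.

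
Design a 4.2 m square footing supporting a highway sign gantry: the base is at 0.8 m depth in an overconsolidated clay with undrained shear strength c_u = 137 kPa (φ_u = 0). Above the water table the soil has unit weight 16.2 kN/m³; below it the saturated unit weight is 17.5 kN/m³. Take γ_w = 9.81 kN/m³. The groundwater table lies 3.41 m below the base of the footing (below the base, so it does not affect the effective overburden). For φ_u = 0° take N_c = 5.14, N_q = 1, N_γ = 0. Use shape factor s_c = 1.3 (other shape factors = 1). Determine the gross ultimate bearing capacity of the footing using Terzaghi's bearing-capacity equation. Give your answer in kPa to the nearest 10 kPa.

Overburden at base level: q = 16.2 × 0.8 = 12.96 kPa.
Cohesion term c·N_c·s_c = 137 × 5.14 × 1.3 = 915.43 kPa; surcharge term q·N_q = 12.96 × 1 = 12.96 kPa.
q_ult = 915.43 + 12.96 = 928.39 kPa.

q_ult ≈ 930 kPa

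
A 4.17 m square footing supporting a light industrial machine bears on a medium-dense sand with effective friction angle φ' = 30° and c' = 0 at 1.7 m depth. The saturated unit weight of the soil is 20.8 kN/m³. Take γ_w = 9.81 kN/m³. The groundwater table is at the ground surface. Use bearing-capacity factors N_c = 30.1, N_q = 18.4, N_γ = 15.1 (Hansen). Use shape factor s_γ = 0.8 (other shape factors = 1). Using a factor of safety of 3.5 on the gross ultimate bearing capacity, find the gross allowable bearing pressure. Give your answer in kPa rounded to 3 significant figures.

Water table at ground surface, so effective unit weight γ' = 20.8 − 9.81 = 10.99 kN/m³ is used throughout; overburden q = 10.99 × 1.7 = 18.683 kPa; the same γ' applies in the ½γBN_γ term.
Surcharge term q·N_q = 18.683 × 18.4 = 343.77 kPa; self-weight term 0.5·γ·B·N_γ·s_γ = 0.5 × 10.99 × 4.17 × 15.1 × 0.8 = 276.8 kPa.
q_ult = 343.77 + 276.8 = 620.57 kPa.
q_all = 620.57 / 3.5 = 177.31 kPa.

q_all ≈ 177 kPa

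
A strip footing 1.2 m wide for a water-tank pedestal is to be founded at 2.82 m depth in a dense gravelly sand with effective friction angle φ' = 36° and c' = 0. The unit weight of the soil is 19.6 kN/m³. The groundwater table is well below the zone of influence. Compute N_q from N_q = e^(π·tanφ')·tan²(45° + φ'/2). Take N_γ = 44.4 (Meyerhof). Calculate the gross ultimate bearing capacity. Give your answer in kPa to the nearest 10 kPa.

q_ult ≈ 2610 kPa

tan36° = 0.7265, so N_q = e^(π×0.7265)·tan²(63°) = 9.801 × 3.852 = 37.75.
Overburden at base level: q = 19.6 × 2.82 = 55.272 kPa.
Surcharge term q·N_q = 55.272 × 37.752 = 2086.7 kPa; self-weight term 0.5·γ·B·N_γ = 0.5 × 19.6 × 1.2 × 44.4 = 522.14 kPa.
q_ult = 2086.7 + 522.14 = 2608.8 kPa.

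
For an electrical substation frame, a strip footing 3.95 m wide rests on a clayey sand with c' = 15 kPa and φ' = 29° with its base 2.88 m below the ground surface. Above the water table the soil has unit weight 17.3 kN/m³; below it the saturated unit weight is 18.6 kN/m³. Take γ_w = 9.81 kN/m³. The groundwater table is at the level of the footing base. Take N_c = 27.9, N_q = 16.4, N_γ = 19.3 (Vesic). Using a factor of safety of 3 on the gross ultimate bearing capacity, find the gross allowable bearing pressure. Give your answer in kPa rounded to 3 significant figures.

Overburden at base level: q = 17.3 × 2.88 = 49.824 kPa.
Below the base the soil is submerged, so the ½γBN_γ term uses γ' = 18.6 − 9.81 = 8.79 kN/m³.
Cohesion term c·N_c = 15 × 27.9 = 418.5 kPa; surcharge term q·N_q = 49.824 × 16.4 = 817.11 kPa; self-weight term 0.5·γ·B·N_γ = 0.5 × 8.79 × 3.95 × 19.3 = 335.05 kPa.
q_ult = 418.5 + 817.11 + 335.05 = 1570.7 kPa.
q_all = 1570.7 / 3 = 523.56 kPa.

q_all ≈ 524 kPa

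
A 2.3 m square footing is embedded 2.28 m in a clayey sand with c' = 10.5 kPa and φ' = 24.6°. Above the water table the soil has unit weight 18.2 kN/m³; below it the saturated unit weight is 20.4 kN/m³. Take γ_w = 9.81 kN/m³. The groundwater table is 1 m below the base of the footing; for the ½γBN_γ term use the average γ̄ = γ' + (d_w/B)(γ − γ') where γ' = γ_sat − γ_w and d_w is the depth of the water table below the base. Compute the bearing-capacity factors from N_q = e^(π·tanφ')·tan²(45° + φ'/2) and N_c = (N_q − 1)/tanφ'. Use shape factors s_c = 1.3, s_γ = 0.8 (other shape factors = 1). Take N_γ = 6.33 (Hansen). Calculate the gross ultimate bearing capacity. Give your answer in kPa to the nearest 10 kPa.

q_ult ≈ 780 kPa

tan24.6° = 0.4578, so N_q = e^(π×0.4578)·tan²(57.3°) = 4.214 × 2.426 = 10.22.
N_c = (10.22 − 1)/tan24.6° = 20.15.
Overburden at base level: q = 18.2 × 2.28 = 41.496 kPa.
The water table is 1 m below the base (< B = 2.3 m), so the ½γBN_γ term uses γ̄ = γ' + (d_w/B)(γ − γ') = 10.59 + (1/2.3)(18.2 − 10.59) = 13.899 kN/m³.
Cohesion term c·N_c·s_c = 10.5 × 20.146 × 1.3 = 275 kPa; surcharge term q·N_q = 41.496 × 10.224 = 424.24 kPa; self-weight term 0.5·γ·B·N_γ·s_γ = 0.5 × 13.899 × 2.3 × 6.33 × 0.8 = 80.94 kPa.
q_ult = 275 + 424.24 + 80.94 = 780.18 kPa.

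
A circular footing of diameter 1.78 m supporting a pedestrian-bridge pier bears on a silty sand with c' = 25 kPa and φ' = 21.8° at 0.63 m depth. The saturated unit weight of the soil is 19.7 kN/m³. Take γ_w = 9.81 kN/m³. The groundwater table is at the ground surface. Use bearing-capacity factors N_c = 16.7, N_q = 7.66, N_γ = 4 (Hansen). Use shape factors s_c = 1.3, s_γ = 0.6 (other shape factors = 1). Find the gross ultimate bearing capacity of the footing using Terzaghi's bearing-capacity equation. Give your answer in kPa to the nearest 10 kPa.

q_ult ≈ 610 kPa

Water table at ground surface, so effective unit weight γ' = 19.7 − 9.81 = 9.89 kN/m³ is used throughout; overburden q = 9.89 × 0.63 = 6.2307 kPa; the same γ' applies in the ½γBN_γ term.
Cohesion term c·N_c·s_c = 25 × 16.7 × 1.3 = 542.75 kPa; surcharge term q·N_q = 6.2307 × 7.66 = 47.727 kPa; self-weight term 0.5·γ·B·N_γ·s_γ = 0.5 × 9.89 × 1.78 × 4 × 0.6 = 21.125 kPa.
q_ult = 542.75 + 47.727 + 21.125 = 611.6 kPa.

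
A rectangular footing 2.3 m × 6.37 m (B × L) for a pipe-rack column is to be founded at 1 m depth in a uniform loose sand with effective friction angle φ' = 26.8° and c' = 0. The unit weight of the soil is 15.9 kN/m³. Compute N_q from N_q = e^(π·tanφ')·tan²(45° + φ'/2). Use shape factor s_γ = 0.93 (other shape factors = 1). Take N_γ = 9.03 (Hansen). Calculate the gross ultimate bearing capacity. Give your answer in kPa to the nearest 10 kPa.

tan26.8° = 0.5051, so N_q = e^(π×0.5051)·tan²(58.4°) = 4.889 × 2.642 = 12.92.
Overburden at base level: q = 15.9 × 1 = 15.9 kPa.
Surcharge term q·N_q = 15.9 × 12.917 = 205.38 kPa; self-weight term 0.5·γ·B·N_γ·s_γ = 0.5 × 15.9 × 2.3 × 9.03 × 0.93 = 153.56 kPa.
q_ult = 205.38 + 153.56 = 358.93 kPa.

q_ult ≈ 360 kPa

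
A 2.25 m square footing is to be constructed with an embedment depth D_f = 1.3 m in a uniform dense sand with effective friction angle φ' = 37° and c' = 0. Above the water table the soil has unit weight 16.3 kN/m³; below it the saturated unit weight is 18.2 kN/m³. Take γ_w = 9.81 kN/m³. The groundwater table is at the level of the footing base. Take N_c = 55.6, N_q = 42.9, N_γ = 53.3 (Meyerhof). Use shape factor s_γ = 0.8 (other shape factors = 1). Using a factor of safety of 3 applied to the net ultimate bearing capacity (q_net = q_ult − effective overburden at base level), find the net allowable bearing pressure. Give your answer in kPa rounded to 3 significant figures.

Effective surcharge at the founding depth q = γ·D_f = 16.3 × 1.3 = 21.19 kPa.
The water table coincides with the base, so in the self-weight term γ → γ' = 8.39 kN/m³.
q_ult = q·N_q + 0.5·γ·B·N_γ·s_γ
     = 21.19 × 42.9 + 0.5 × 8.39 × 2.25 × 53.3 × 0.8
     = 909.05 + 402.47 = 1311.5 kPa.
Net ultimate: q_net = 1311.5 − 21.19 = 1290.3 kPa.
q_all(net) = 1290.3 / 3 = 430.11 kPa.

q_all(net) ≈ 430 kPa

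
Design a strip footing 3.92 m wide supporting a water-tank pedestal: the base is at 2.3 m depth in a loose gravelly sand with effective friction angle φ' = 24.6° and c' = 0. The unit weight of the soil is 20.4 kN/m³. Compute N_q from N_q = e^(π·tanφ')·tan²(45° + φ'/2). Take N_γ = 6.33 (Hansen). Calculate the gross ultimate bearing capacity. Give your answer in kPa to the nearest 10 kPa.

q_ult ≈ 730 kPa

tan24.6° = 0.4578, so N_q = e^(π×0.4578)·tan²(57.3°) = 4.214 × 2.426 = 10.22.
Effective surcharge at the founding depth q = γ·D_f = 20.4 × 2.3 = 46.92 kPa.
q_ult = q·N_q + 0.5·γ·B·N_γ
     = 46.92 × 10.224 + 0.5 × 20.4 × 3.92 × 6.33
     = 479.69 + 253.1 = 732.79 kPa.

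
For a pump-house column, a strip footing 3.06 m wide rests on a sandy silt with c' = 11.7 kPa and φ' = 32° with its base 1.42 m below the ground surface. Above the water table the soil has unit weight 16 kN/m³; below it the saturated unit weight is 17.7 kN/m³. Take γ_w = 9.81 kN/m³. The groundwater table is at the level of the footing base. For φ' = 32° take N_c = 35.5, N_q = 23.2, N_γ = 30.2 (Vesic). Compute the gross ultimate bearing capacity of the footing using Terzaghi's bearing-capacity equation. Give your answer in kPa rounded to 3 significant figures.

q = γ·D_f = 16 × 1.42 = 22.72 kPa.
For the ½γBN_γ term take γ' = 17.7 − 9.81 = 7.89 kN/m³ (soil below base is submerged).
c·N_c = 11.7 × 35.5 = 415.35 kPa
q·N_q = 22.72 × 23.2 = 527.1 kPa
0.5·γ·B·N_γ = 0.5 × 7.89 × 3.06 × 30.2 = 364.57 kPa
q_ult = 415.35 + 527.1 + 364.57 = 1307 kPa.

q_ult ≈ 1310 kPa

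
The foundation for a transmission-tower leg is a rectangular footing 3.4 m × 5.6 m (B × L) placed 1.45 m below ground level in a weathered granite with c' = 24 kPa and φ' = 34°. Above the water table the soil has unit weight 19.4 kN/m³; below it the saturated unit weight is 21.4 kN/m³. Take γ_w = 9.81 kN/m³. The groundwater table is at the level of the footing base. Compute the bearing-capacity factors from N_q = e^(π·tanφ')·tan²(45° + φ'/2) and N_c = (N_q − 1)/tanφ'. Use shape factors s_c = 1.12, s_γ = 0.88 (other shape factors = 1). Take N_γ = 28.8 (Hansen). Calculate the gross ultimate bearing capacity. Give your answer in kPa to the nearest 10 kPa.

tan34° = 0.6745, so N_q = e^(π×0.6745)·tan²(62°) = 8.323 × 3.537 = 29.44.
N_c = (29.44 − 1)/tan34° = 42.16.
Effective surcharge at the founding depth q = γ·D_f = 19.4 × 1.45 = 28.13 kPa.
The water table coincides with the base, so in the self-weight term γ → γ' = 11.59 kN/m³.
q_ult = c·N_c·s_c + q·N_q + 0.5·γ·B·N_γ·s_γ
     = 24 × 42.164 × 1.12 + 28.13 × 29.44 + 0.5 × 11.59 × 3.4 × 28.8 × 0.88
     = 1133.4 + 828.14 + 499.35 = 2460.9 kPa.

q_ult ≈ 2460 kPa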